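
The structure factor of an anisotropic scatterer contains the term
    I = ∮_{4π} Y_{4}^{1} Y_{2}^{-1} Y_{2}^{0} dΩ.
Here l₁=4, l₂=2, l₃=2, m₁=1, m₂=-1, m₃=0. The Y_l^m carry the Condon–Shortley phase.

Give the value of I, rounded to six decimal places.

Checks pass: Σm=0; 8 even; l₃=2∈[2,6].
(2·4+1)(2·2+1)(2·2+1) = 225
Δ: 4! 4! 0! / 9! → 1/630
sum: t=2:+1/16 = 1/16
3j²(4 2 2; 0 0 0) = Δ·Π!·Σ² = 2/35  (sign +1)
sum: t=1:−1/24 = -1/24
3j²(4 2 2; 1 -1 0) = Δ·Π!·Σ² = 1/21  (sign -1)
combine: 4πI² = 225·2/35·1/21 = 30/49
take √, sign -1: I = -0.22072812

-0.220728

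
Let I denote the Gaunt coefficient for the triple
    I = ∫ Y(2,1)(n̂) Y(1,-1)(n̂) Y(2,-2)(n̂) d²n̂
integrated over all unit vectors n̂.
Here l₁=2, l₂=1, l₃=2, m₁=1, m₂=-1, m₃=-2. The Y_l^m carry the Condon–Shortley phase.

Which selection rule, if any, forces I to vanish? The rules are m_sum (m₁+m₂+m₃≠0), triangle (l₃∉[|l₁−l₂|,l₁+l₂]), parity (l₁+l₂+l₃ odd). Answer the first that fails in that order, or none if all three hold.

azimuthal sum: 1 − 1 − 2 = -2  ✗
1 ≤ 2 ≤ 3 (triangle on l)
L = 2 + 1 + 2 = 5 (odd)

m_sum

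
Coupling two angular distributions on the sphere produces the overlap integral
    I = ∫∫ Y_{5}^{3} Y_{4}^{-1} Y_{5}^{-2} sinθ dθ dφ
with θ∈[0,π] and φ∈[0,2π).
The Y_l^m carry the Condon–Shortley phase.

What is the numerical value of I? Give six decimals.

m-sum 0 ✓  L=14 even ✓  1≤5≤9 ✓
Π(2lᵢ+1) = 11×9×11 = 1089
triangle coeff Δ(5,4,5) = 1/3153150
Σ_t [0,4]: t=0:+1/69120 t=1:−1/1728 t=2:+1/576 t=3:−1/1728 t=4:+1/69120 = 7/11520
(3j)²=2/143 [(5 4 5; 0 0 0)], sign=-1
Σ_t [0,2]: t=0:+1/6912 t=1:−1/2880 t=2:+1/17280 = -1/6912
(3j)²=5/429 [(5 4 5; 3 -1 -2)], sign=+1
⇒ 4πI² = 30/169
I = (-1)√(30/169/(4π)) = -0.11885360

-0.118854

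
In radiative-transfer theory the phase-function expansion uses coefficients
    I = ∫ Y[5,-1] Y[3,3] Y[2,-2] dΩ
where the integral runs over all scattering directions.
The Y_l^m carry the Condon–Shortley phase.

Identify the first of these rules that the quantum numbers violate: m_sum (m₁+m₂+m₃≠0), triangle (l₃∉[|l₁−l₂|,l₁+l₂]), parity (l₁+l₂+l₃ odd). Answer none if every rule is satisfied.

Σmᵢ = 0  ✓
l₃∈[|l₁−l₂|,l₁+l₂]=[2,8], have l₃=2  ✓
Σlᵢ = 10 ⇒ even  ✓

none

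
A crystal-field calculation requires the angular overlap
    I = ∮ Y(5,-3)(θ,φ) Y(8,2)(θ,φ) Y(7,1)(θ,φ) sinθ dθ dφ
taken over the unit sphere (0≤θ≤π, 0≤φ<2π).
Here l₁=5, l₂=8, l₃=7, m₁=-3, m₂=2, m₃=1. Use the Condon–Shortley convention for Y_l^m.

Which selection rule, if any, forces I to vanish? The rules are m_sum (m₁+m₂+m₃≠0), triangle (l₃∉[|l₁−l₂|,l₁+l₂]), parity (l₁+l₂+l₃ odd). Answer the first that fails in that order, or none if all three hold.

none

m₁+m₂+m₃ = -3 + 2 + 1 = 0  ✓
triangle: |5−8|=3 ≤ l₃=7 ≤ 5+8=13  ✓
parity: l₁+l₂+l₃ = 20 is even  ✓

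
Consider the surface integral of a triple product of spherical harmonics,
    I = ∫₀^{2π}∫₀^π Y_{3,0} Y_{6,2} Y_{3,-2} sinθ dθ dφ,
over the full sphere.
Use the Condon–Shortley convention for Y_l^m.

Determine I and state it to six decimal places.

0.177420

m-sum 0 ✓  L=12 even ✓  3≤3≤9 ✓
Π(2lᵢ+1) = 7×13×7 = 637
triangle coeff Δ(3,6,3) = 1/12012
Σ_t [3,3]: t=3:−1/1296 = -1/1296
(3j)²=100/3003 [(3 6 3; 0 0 0)], sign=+1
Σ_t [3,3]: t=3:−1/4320 = -1/4320
(3j)²=8/429 [(3 6 3; 0 2 -2)], sign=+1
⇒ 4πI² = 5600/14157
I = (+1)√(5600/14157/(4π)) = 0.17742036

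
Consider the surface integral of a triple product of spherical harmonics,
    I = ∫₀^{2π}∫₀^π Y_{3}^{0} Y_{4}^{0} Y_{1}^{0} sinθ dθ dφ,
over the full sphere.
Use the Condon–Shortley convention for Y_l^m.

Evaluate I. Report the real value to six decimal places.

Rules hold: Σm=0, L=8 even, 1≤1≤7.
N = 7·9·3 = 189
Δ = 6!·0!·2!/9! = 1/252
Racah Σ t=3..3: t=3:−1/36 = -1/36
⇒ 3j(3 4 1; 0 0 0)² = 4/63, sgn +1
(m-triple is (0,0,0) — same symbol as above.)
4πI² = N·(3j₀)²·(3jₘ)² = 16/21
I = +1·√(0.761905/4π) = 0.24623252

0.246233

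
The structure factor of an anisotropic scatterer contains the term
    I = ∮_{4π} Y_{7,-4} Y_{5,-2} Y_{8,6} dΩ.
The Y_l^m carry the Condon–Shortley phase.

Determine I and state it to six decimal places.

0.099372

Rules hold: Σm=0, L=20 even, 2≤8≤12.
N = 15·11·17 = 2805
Δ = 4!·10!·6!/21! = 1/814773960
Racah Σ t=0..4: t=0:+1/87091200 t=1:−1/4976640 t=2:+1/2073600 t=3:−1/4976640 t=4:+1/87091200 = 1/9676800
⇒ 3j(7 5 8; 0 0 0)² = 360/46189, sgn +1
Racah Σ t=1..3: t=1:−1/1045094400 t=2:+1/174182400 t=3:−1/348364800 = 1/522547200
⇒ 3j(7 5 8; -4 -2 6)² = 11/1938, sgn +1
4πI² = N·(3j₀)²·(3jₘ)² = 9900/79781
I = +1·√(0.12409/4π) = 0.09937175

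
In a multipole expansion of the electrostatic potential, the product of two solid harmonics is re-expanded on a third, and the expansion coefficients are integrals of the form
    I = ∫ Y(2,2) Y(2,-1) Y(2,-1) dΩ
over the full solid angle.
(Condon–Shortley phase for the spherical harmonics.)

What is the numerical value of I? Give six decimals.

Rules hold: Σm=0, L=6 even, 0≤2≤4.
N = 5·5·5 = 125
Δ = 2!·2!·2!/7! = 1/630
Racah Σ t=0..2: t=0:+1/8 t=1:−1/1 t=2:+1/8 = -3/4
⇒ 3j(2 2 2; 0 0 0)² = 2/35, sgn -1
Racah Σ t=0..0: t=0:+1/4 = 1/4
⇒ 3j(2 2 2; 2 -1 -1)² = 3/35, sgn -1
4πI² = N·(3j₀)²·(3jₘ)² = 30/49
I = +1·√(0.612245/4π) = 0.22072812

0.220728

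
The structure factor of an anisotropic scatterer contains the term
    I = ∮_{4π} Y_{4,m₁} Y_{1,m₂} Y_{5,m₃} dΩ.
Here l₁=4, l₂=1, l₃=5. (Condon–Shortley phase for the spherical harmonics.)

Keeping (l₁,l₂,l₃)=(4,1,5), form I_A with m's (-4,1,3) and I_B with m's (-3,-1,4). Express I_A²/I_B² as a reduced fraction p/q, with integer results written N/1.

1/36

l's match ⇒ only the (l;m) 3-j factors differ between A and B.
A: triangle coeff Δ(4,1,5) = 1/495; Σ_t [0,0]: t=0:+1/80640 = 1/80640; (3j)²=1/495 [(4 1 5; -4 1 3)], sign=+1
B: triangle coeff Δ(4,1,5) = 1/495; Σ_t [0,0]: t=0:+1/10080 = 1/10080; (3j)²=4/55 [(4 1 5; -3 -1 4)], sign=-1
I_A²/I_B² = (1/495)/(4/55) = 1/36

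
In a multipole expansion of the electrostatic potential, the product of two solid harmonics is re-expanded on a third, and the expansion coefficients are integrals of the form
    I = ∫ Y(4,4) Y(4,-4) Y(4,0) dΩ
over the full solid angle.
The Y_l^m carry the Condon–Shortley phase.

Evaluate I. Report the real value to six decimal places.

Rules hold: Σm=0, L=12 even, 0≤4≤8.
N = 9·9·9 = 729
Δ = 4!·4!·4!/13! = 1/450450
Racah Σ t=0..4: t=0:+1/13824 t=1:−1/216 t=2:+1/64 t=3:−1/216 t=4:+1/13824 = 5/768
⇒ 3j(4 4 4; 0 0 0)² = 18/1001, sgn +1
Racah Σ t=0..0: t=0:+1/13824 = 1/13824
⇒ 3j(4 4 4; 4 -4 0)² = 14/1287, sgn +1
4πI² = N·(3j₀)²·(3jₘ)² = 2916/20449
I = +1·√(0.142599/4π) = 0.10652531

0.106525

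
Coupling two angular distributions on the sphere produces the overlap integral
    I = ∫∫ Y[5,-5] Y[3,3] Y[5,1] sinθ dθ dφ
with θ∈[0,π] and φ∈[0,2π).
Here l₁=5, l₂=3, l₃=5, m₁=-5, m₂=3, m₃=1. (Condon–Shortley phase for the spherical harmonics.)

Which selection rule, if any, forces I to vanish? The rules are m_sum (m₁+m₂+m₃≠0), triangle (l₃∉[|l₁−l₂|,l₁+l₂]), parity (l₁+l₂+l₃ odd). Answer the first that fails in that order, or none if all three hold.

m_sum

m₁+m₂+m₃ = -5 + 3 + 1 = -1  ✗
triangle: |5−3|=2 ≤ l₃=5 ≤ 5+3=8
parity: l₁+l₂+l₃ = 13 is odd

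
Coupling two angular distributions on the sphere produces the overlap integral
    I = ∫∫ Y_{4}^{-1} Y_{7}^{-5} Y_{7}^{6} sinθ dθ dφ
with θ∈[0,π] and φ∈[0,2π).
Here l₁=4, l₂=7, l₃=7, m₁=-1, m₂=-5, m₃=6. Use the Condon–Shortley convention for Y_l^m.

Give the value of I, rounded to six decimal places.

m-sum 0 ✓  L=18 even ✓  3≤7≤11 ✓
Π(2lᵢ+1) = 9×15×15 = 2025
triangle coeff Δ(4,7,7) = 1/58198140
Σ_t [0,4]: t=0:+1/17418240 t=1:−1/622080 t=2:+1/230400 t=3:−1/622080 t=4:+1/17418240 = 1/806400
(3j)²=2268/230945 [(4 7 7; 0 0 0)], sign=-1
Σ_t [1,2]: t=1:−1/52254720 t=2:+1/87091200 = -1/130636800
(3j)²=88/20349 [(4 7 7; -1 -5 6)], sign=+1
⇒ 4πI² = 116640/1356277
I = (-1)√(116640/1356277/(4π)) = -0.08272650

-0.082726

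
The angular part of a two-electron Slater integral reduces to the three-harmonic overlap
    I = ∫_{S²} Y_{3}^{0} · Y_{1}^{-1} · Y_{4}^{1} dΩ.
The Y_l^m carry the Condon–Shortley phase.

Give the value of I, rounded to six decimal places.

Checks pass: Σm=0; 8 even; l₃=4∈[2,4].
(2·3+1)(2·1+1)(2·4+1) = 189
Δ: 0! 6! 2! / 9! → 1/252
sum: t=0:+1/36 = 1/36
3j²(3 1 4; 0 0 0) = Δ·Π!·Σ² = 4/63  (sign +1)
sum: t=0:+1/72 = 1/72
3j²(3 1 4; 0 -1 1) = Δ·Π!·Σ² = 5/126  (sign -1)
combine: 4πI² = 189·4/63·5/126 = 10/21
take √, sign -1: I = -0.19466390

-0.194664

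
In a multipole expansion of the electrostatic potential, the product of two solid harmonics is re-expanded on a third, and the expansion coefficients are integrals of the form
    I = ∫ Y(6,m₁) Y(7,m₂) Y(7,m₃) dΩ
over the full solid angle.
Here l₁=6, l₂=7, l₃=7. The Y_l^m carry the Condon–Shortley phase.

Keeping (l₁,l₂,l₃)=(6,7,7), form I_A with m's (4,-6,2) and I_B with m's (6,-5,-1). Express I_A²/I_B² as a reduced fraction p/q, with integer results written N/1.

117/88

Shared (l₁,l₂,l₃)=(6,7,7): N and (l;000)² cancel in I_A²/I_B².
A: Δ = 6!·6!·8!/21! = 1/2444321880; Racah Σ t=0..1: t=0:+1/174182400 t=1:−1/580608000 = 1/248832000; ⇒ 3j(6 7 7; 4 -6 2)² = 21/1615, sgn -1
B: Δ = 6!·6!·8!/21! = 1/2444321880; Racah Σ t=0..0: t=0:+1/746496000 = 1/746496000; ⇒ 3j(6 7 7; 6 -5 -1)² = 616/62985, sgn +1
I_A²/I_B² = (21/1615)/(616/62985) = 117/88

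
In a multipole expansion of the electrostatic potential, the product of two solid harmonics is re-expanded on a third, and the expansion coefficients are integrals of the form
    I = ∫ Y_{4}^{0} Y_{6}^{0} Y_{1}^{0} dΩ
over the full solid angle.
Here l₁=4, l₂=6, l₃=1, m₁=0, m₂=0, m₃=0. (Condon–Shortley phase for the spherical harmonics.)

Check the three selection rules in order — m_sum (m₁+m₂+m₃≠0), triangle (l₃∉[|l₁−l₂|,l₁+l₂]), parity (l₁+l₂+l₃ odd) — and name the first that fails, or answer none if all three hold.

azimuthal sum: 0 + 0 + 0 = 0  ✓
2 ≤ 1 ≤ 10 (triangle on l)  ✗
L = 4 + 6 + 1 = 11 (odd)

triangle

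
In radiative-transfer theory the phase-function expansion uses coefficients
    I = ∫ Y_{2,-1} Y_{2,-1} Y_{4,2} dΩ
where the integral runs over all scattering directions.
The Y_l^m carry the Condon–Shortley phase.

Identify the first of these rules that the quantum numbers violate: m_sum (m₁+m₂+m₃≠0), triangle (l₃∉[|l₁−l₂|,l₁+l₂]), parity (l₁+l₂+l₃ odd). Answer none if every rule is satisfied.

none

azimuthal sum: -1 − 1 + 2 = 0  ✓
0 ≤ 4 ≤ 4 (triangle on l)  ✓
L = 2 + 2 + 4 = 8 (even)  ✓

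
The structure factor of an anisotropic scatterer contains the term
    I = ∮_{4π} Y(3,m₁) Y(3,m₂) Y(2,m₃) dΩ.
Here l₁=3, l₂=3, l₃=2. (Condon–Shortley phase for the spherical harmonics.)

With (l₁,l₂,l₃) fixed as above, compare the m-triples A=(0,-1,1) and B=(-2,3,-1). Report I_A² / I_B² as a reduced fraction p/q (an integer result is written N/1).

Shared (l₁,l₂,l₃)=(3,3,2): N and (l;000)² cancel in I_A²/I_B².
A: Δ = 4!·2!·2!/9! = 1/3780; Racah Σ t=1..2: t=1:−1/12 t=2:+1/8 = 1/24; ⇒ 3j(3 3 2; 0 -1 1)² = 1/210, sgn -1
B: Δ = 4!·2!·2!/9! = 1/3780; Racah Σ t=4..4: t=4:+1/48 = 1/48; ⇒ 3j(3 3 2; -2 3 -1)² = 5/84, sgn -1
I_A²/I_B² = (1/210)/(5/84) = 2/25

2/25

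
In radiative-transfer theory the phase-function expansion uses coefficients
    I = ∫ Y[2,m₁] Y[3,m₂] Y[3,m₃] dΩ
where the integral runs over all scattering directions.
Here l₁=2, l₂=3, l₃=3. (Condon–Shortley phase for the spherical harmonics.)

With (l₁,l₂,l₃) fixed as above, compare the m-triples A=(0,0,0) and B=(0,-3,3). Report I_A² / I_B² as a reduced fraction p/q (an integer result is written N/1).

16/25

Shared (l₁,l₂,l₃)=(2,3,3): N and (l;000)² cancel in I_A²/I_B².
A: Δ = 2!·2!·4!/9! = 1/3780; Racah Σ t=0..2: t=0:+1/24 t=1:−1/4 t=2:+1/24 = -1/6; ⇒ 3j(2 3 3; 0 0 0)² = 4/105, sgn +1
B: Δ = 2!·2!·4!/9! = 1/3780; Racah Σ t=0..0: t=0:+1/96 = 1/96; ⇒ 3j(2 3 3; 0 -3 3)² = 5/84, sgn +1
I_A²/I_B² = (4/105)/(5/84) = 16/25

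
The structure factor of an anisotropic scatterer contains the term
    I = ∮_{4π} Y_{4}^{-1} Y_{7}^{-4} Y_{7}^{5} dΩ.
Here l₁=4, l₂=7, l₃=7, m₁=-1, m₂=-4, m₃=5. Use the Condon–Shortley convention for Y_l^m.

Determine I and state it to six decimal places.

-0.036504

Checks pass: Σm=0; 18 even; l₃=7∈[3,11].
(2·4+1)(2·7+1)(2·7+1) = 2025
Δ: 4! 4! 10! / 19! → 1/58198140
sum: t=0:+1/17418240 t=1:−1/622080 t=2:+1/230400 t=3:−1/622080 t=4:+1/17418240 = 1/806400
3j²(4 7 7; 0 0 0) = Δ·Π!·Σ² = 2268/230945  (sign -1)
sum: t=1:−1/11612160 t=2:+1/8709120 t=3:−1/87091200 = 1/58060800
3j²(4 7 7; -1 -4 5) = Δ·Π!·Σ² = 99/117572  (sign +1)
combine: 4πI² = 2025·2268/230945·99/117572 = 295245/17631601
take √, sign -1: I = -0.03650400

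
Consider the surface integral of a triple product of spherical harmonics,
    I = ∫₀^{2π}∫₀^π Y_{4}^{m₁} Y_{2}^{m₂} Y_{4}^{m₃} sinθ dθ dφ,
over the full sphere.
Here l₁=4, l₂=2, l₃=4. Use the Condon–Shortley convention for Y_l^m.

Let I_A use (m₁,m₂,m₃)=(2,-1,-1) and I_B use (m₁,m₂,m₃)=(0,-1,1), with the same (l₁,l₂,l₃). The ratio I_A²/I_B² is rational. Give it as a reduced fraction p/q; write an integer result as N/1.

81/10

Same 4,2,4: normalisation and zero-m 3j drop out of the ratio.
A: Δ: 2! 6! 2! / 11! → 1/13860; sum: t=0:+1/96 t=1:−1/240 = 1/160; 3j²(4 2 4; 2 -1 -1) = Δ·Π!·Σ² = 27/1540  (sign -1)
B: Δ: 2! 6! 2! / 11! → 1/13860; sum: t=0:+1/96 t=1:−1/72 = -1/288; 3j²(4 2 4; 0 -1 1) = Δ·Π!·Σ² = 1/462  (sign +1)
I_A²/I_B² = (27/1540)/(1/462) = 81/10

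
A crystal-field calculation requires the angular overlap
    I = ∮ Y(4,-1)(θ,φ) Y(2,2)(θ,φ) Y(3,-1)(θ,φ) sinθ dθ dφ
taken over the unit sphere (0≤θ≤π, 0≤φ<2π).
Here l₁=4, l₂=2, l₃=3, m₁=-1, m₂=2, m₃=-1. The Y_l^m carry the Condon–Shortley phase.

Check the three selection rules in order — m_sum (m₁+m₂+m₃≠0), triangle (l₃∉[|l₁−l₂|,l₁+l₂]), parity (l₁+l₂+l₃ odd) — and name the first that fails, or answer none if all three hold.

parity

azimuthal sum: -1 + 2 − 1 = 0  ✓
2 ≤ 3 ≤ 6 (triangle on l)  ✓
L = 4 + 2 + 3 = 9 (odd)  ✗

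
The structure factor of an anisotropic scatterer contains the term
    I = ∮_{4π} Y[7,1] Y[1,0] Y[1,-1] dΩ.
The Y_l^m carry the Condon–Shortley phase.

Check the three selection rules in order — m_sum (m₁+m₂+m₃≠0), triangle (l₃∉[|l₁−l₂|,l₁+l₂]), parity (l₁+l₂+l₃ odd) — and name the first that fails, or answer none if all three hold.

triangle

Σmᵢ = 0  ✓
l₃∈[|l₁−l₂|,l₁+l₂]=[6,8], have l₃=1  ✗
Σlᵢ = 9 ⇒ odd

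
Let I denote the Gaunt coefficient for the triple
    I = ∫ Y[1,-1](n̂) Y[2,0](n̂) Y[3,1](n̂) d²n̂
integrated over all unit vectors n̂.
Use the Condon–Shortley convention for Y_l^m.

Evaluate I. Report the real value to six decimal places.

m-sum 0 ✓  L=6 even ✓  1≤3≤3 ✓
Π(2lᵢ+1) = 3×5×7 = 105
triangle coeff Δ(1,2,3) = 1/105
Σ_t [0,0]: t=0:+1/4 = 1/4
(3j)²=3/35 [(1 2 3; 0 0 0)], sign=-1
Σ_t [0,0]: t=0:+1/8 = 1/8
(3j)²=2/35 [(1 2 3; -1 0 1)], sign=+1
⇒ 4πI² = 18/35
I = (-1)√(18/35/(4π)) = -0.20230066

-0.202301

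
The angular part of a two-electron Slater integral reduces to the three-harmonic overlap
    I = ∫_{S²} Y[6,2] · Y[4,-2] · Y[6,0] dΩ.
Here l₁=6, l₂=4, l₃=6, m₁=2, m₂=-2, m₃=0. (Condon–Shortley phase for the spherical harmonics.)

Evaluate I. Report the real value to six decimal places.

-0.107540

Rules hold: Σm=0, L=16 even, 2≤6≤10.
N = 13·9·13 = 1521
Δ = 4!·8!·4!/17! = 1/15315300
Racah Σ t=0..4: t=0:+1/829440 t=1:−1/25920 t=2:+1/9216 t=3:−1/25920 t=4:+1/829440 = 7/207360
⇒ 3j(6 4 6; 0 0 0)² = 28/2431, sgn +1
Racah Σ t=0..2: t=0:+1/55296 t=1:−1/25920 t=2:+1/138240 = -11/829440
⇒ 3j(6 4 6; 2 -2 0)² = 11/1326, sgn -1
4πI² = N·(3j₀)²·(3jₘ)² = 42/289
I = -1·√(0.145329/4π) = -0.10754019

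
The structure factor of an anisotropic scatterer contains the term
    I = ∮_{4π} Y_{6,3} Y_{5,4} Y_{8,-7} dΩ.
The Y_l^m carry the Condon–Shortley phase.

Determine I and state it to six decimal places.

0.000000

Σlᵢ=19 odd — θ-integrand is odd under cosθ→−cosθ; I=0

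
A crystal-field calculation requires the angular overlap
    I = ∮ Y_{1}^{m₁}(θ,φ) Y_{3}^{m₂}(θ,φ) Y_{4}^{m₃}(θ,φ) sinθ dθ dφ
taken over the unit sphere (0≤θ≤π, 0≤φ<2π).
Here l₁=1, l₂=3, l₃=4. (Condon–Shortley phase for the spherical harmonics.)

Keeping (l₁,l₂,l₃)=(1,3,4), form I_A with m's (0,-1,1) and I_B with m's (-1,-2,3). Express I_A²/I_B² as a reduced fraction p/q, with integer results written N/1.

5/7

Shared (l₁,l₂,l₃)=(1,3,4): N and (l;000)² cancel in I_A²/I_B².
A: Δ = 0!·2!·6!/9! = 1/252; Racah Σ t=0..0: t=0:+1/48 = 1/48; ⇒ 3j(1 3 4; 0 -1 1)² = 5/84, sgn -1
B: Δ = 0!·2!·6!/9! = 1/252; Racah Σ t=0..0: t=0:+1/240 = 1/240; ⇒ 3j(1 3 4; -1 -2 3)² = 1/12, sgn -1
I_A²/I_B² = (5/84)/(1/12) = 5/7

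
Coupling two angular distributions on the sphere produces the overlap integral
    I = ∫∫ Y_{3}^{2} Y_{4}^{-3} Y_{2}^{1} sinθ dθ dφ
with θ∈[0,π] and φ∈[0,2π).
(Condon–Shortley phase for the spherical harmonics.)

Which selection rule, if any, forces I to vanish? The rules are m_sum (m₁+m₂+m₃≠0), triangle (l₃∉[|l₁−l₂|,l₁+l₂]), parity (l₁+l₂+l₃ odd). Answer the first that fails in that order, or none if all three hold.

azimuthal sum: 2 − 3 + 1 = 0  ✓
1 ≤ 2 ≤ 7 (triangle on l)  ✓
L = 3 + 4 + 2 = 9 (odd)  ✗

parity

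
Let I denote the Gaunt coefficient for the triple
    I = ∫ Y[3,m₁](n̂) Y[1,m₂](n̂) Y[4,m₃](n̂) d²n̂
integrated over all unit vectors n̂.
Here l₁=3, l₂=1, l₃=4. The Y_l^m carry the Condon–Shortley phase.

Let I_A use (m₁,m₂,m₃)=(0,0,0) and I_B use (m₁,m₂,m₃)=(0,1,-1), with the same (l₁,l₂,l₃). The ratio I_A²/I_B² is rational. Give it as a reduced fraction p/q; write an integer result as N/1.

Same 3,1,4: normalisation and zero-m 3j drop out of the ratio.
A: Δ: 0! 6! 2! / 9! → 1/252; sum: t=0:+1/36 = 1/36; 3j²(3 1 4; 0 0 0) = Δ·Π!·Σ² = 4/63  (sign +1)
B: Δ: 0! 6! 2! / 9! → 1/252; sum: t=0:+1/72 = 1/72; 3j²(3 1 4; 0 1 -1) = Δ·Π!·Σ² = 5/126  (sign -1)
I_A²/I_B² = (4/63)/(5/126) = 8/5

8/5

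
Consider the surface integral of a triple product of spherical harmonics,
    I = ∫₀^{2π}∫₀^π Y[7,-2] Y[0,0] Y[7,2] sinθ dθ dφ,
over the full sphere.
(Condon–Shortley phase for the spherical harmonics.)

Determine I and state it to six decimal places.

m-sum 0 ✓  L=14 even ✓  7≤7≤7 ✓
Π(2lᵢ+1) = 15×1×15 = 225
triangle coeff Δ(7,0,7) = 1/15
Σ_t [0,0]: t=0:+1/25401600 = 1/25401600
(3j)²=1/15 [(7 0 7; 0 0 0)], sign=-1
Σ_t [0,0]: t=0:+1/43545600 = 1/43545600
(3j)²=1/15 [(7 0 7; -2 0 2)], sign=-1
⇒ 4πI² = 1/1
I = (+1)√(1/1/(4π)) = 0.28209479

0.282095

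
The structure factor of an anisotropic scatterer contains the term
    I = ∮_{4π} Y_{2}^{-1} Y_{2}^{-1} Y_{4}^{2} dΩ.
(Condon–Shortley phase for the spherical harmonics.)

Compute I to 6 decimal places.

m-sum 0 ✓  L=8 even ✓  0≤4≤4 ✓
Π(2lᵢ+1) = 5×5×9 = 225
triangle coeff Δ(2,2,4) = 1/630
Σ_t [0,0]: t=0:+1/16 = 1/16
(3j)²=2/35 [(2 2 4; 0 0 0)], sign=+1
Σ_t [0,0]: t=0:+1/36 = 1/36
(3j)²=4/63 [(2 2 4; -1 -1 2)], sign=+1
⇒ 4πI² = 40/49
I = (+1)√(40/49/(4π)) = 0.25487487

0.254875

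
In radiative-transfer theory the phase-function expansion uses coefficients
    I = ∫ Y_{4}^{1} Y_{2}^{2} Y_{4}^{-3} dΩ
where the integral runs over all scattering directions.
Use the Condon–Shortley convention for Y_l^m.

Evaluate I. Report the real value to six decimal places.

m-sum 0 ✓  L=10 even ✓  2≤4≤6 ✓
Π(2lᵢ+1) = 9×5×9 = 405
triangle coeff Δ(4,2,4) = 1/13860
Σ_t [0,2]: t=0:+1/192 t=1:−1/36 t=2:+1/192 = -5/288
(3j)²=20/693 [(4 2 4; 0 0 0)], sign=-1
Σ_t [2,2]: t=2:+1/480 = 1/480
(3j)²=3/110 [(4 2 4; 1 2 -3)], sign=-1
⇒ 4πI² = 270/847
I = (+1)√(270/847/(4π)) = 0.15927046

0.159270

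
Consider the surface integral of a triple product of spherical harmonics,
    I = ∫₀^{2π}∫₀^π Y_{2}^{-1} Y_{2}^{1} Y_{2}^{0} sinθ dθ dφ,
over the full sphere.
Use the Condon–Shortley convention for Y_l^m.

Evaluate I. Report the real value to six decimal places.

m-sum 0 ✓  L=6 even ✓  0≤2≤4 ✓
Π(2lᵢ+1) = 5×5×5 = 125
triangle coeff Δ(2,2,2) = 1/630
Σ_t [0,2]: t=0:+1/8 t=1:−1/1 t=2:+1/8 = -3/4
(3j)²=2/35 [(2 2 2; 0 0 0)], sign=-1
Σ_t [1,2]: t=1:−1/4 t=2:+1/2 = 1/4
(3j)²=1/70 [(2 2 2; -1 1 0)], sign=+1
⇒ 4πI² = 5/49
I = (-1)√(5/49/(4π)) = -0.09011188

-0.090112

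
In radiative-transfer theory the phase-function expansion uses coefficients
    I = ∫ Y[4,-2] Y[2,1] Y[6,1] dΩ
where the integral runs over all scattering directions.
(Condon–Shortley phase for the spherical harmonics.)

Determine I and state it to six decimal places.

m-sum 0 ✓  L=12 even ✓  2≤6≤6 ✓
Π(2lᵢ+1) = 9×5×13 = 585
triangle coeff Δ(4,2,6) = 1/6435
Σ_t [0,0]: t=0:+1/2304 = 1/2304
(3j)²=5/143 [(4 2 6; 0 0 0)], sign=+1
Σ_t [0,0]: t=0:+1/8640 = 1/8640
(3j)²=14/1287 [(4 2 6; -2 1 1)], sign=-1
⇒ 4πI² = 350/1573
I = (-1)√(350/1573/(4π)) = -0.13306527

-0.133065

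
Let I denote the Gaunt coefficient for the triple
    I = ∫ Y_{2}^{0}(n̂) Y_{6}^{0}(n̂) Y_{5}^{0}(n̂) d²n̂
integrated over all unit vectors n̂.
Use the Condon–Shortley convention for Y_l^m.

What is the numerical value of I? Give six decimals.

L=13 odd ⇒ parity kills the (l;000) factor ⇒ I = 0

0.000000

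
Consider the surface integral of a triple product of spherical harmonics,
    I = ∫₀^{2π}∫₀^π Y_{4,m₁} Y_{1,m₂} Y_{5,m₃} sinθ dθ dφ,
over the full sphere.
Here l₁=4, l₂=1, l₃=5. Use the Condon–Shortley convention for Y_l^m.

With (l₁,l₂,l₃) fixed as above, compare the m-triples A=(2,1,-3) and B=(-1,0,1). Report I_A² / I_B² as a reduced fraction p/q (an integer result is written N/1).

Same 4,1,5: normalisation and zero-m 3j drop out of the ratio.
A: Δ: 0! 8! 2! / 11! → 1/495; sum: t=0:+1/2880 = 1/2880; 3j²(4 1 5; 2 1 -3) = Δ·Π!·Σ² = 28/495  (sign +1)
B: Δ: 0! 8! 2! / 11! → 1/495; sum: t=0:+1/720 = 1/720; 3j²(4 1 5; -1 0 1) = Δ·Π!·Σ² = 8/165  (sign +1)
I_A²/I_B² = (28/495)/(8/165) = 7/6

7/6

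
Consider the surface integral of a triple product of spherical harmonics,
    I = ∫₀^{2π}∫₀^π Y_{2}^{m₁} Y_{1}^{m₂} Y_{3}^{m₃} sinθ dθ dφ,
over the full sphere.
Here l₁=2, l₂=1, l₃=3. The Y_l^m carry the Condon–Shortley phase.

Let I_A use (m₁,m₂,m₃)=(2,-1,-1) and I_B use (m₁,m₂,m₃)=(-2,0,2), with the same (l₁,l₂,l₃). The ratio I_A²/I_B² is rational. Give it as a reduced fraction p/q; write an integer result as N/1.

Same 2,1,3: normalisation and zero-m 3j drop out of the ratio.
A: Δ: 0! 4! 2! / 7! → 1/105; sum: t=0:+1/48 = 1/48; 3j²(2 1 3; 2 -1 -1) = Δ·Π!·Σ² = 1/105  (sign +1)
B: Δ: 0! 4! 2! / 7! → 1/105; sum: t=0:+1/24 = 1/24; 3j²(2 1 3; -2 0 2) = Δ·Π!·Σ² = 1/21  (sign -1)
I_A²/I_B² = (1/105)/(1/21) = 1/5

1/5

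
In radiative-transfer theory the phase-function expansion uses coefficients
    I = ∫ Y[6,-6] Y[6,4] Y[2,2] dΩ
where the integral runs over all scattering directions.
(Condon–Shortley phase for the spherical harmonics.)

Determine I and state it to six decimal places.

-0.076075

m-sum 0 ✓  L=14 even ✓  0≤2≤12 ✓
Π(2lᵢ+1) = 13×13×5 = 845
triangle coeff Δ(6,6,2) = 1/90090
Σ_t [4,6]: t=4:+1/69120 t=5:−1/14400 t=6:+1/69120 = -7/172800
(3j)²=14/715 [(6 6 2; 0 0 0)], sign=-1
Σ_t [10,10]: t=10:+1/14515200 = 1/14515200
(3j)²=2/455 [(6 6 2; -6 4 2)], sign=+1
⇒ 4πI² = 4/55
I = (-1)√(4/55/(4π)) = -0.07607531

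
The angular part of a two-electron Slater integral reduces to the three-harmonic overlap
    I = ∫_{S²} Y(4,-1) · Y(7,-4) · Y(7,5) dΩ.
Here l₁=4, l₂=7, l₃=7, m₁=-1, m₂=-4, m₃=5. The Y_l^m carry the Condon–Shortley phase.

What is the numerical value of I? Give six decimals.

Rules hold: Σm=0, L=18 even, 3≤7≤11.
N = 9·15·15 = 2025
Δ = 4!·4!·10!/19! = 1/58198140
Racah Σ t=0..4: t=0:+1/17418240 t=1:−1/622080 t=2:+1/230400 t=3:−1/622080 t=4:+1/17418240 = 1/806400
⇒ 3j(4 7 7; 0 0 0)² = 2268/230945, sgn -1
Racah Σ t=1..3: t=1:−1/11612160 t=2:+1/8709120 t=3:−1/87091200 = 1/58060800
⇒ 3j(4 7 7; -1 -4 5)² = 99/117572, sgn +1
4πI² = N·(3j₀)²·(3jₘ)² = 295245/17631601
I = -1·√(0.0167452/4π) = -0.03650400

-0.036504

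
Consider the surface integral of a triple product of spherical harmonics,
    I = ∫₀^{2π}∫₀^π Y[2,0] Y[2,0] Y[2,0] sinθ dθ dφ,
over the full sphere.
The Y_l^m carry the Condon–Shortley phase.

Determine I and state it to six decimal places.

0.180224

m-sum 0 ✓  L=6 even ✓  0≤2≤4 ✓
Π(2lᵢ+1) = 5×5×5 = 125
triangle coeff Δ(2,2,2) = 1/630
Σ_t [0,2]: t=0:+1/8 t=1:−1/1 t=2:+1/8 = -3/4
(3j)²=2/35 [(2 2 2; 0 0 0)], sign=-1
(m-triple is (0,0,0) — same symbol as above.)
⇒ 4πI² = 20/49
I = (+1)√(20/49/(4π)) = 0.18022375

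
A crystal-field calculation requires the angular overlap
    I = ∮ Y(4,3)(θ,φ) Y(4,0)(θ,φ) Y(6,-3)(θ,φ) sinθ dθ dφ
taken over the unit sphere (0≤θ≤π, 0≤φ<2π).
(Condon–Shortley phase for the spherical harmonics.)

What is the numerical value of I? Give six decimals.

0.123195

m-sum 0 ✓  L=14 even ✓  0≤6≤8 ✓
Π(2lᵢ+1) = 9×9×13 = 1053
triangle coeff Δ(4,4,6) = 1/1261260
Σ_t [0,2]: t=0:+1/4608 t=1:−1/1296 t=2:+1/4608 = -7/20736
(3j)²=20/1287 [(4 4 6; 0 0 0)], sign=-1
Σ_t [0,1]: t=0:+1/11520 t=1:−1/25920 = 1/20736
(3j)²=5/429 [(4 4 6; 3 0 -3)], sign=-1
⇒ 4πI² = 300/1573
I = (+1)√(300/1573/(4π)) = 0.12319450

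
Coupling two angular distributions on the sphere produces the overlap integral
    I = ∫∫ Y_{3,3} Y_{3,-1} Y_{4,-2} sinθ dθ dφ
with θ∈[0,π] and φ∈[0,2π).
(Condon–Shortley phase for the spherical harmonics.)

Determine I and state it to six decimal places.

m-sum 0 ✓  L=10 even ✓  0≤4≤6 ✓
Π(2lᵢ+1) = 7×7×9 = 441
triangle coeff Δ(3,3,4) = 1/34650
Σ_t [0,2]: t=0:+1/72 t=1:−1/16 t=2:+1/72 = -5/144
(3j)²=2/77 [(3 3 4; 0 0 0)], sign=-1
Σ_t [0,0]: t=0:+1/192 = 1/192
(3j)²=3/77 [(3 3 4; 3 -1 -2)], sign=+1
⇒ 4πI² = 54/121
I = (-1)√(54/121/(4π)) = -0.18845135

-0.188451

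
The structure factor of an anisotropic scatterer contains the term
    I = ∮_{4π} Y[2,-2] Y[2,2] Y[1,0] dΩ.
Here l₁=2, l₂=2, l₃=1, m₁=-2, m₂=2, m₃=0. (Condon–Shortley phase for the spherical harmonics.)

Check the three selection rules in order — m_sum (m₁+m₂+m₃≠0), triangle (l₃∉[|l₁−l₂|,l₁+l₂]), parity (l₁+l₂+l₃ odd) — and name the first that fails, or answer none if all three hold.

azimuthal sum: -2 + 2 + 0 = 0  ✓
0 ≤ 1 ≤ 4 (triangle on l)  ✓
L = 2 + 2 + 1 = 5 (odd)  ✗

parity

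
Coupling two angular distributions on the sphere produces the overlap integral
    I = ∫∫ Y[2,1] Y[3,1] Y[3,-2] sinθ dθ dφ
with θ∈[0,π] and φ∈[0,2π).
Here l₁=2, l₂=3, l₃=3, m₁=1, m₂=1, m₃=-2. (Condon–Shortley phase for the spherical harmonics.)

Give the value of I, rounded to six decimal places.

Rules hold: Σm=0, L=8 even, 1≤3≤5.
N = 5·7·7 = 245
Δ = 2!·2!·4!/9! = 1/3780
Racah Σ t=0..2: t=0:+1/24 t=1:−1/4 t=2:+1/24 = -1/6
⇒ 3j(2 3 3; 0 0 0)² = 4/105, sgn +1
Racah Σ t=0..1: t=0:+1/48 t=1:−1/12 = -1/16
⇒ 3j(2 3 3; 1 1 -2)² = 1/28, sgn +1
4πI² = N·(3j₀)²·(3jₘ)² = 1/3
I = +1·√(0.333333/4π) = 0.16286750

0.162868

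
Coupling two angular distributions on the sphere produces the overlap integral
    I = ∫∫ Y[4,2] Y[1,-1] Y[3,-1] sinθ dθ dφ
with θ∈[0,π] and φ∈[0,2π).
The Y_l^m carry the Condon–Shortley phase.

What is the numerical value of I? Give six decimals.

0.238414

Checks pass: Σm=0; 8 even; l₃=3∈[3,5].
(2·4+1)(2·1+1)(2·3+1) = 189
Δ: 2! 6! 0! / 9! → 1/252
sum: t=1:−1/36 = -1/36
3j²(4 1 3; 0 0 0) = Δ·Π!·Σ² = 4/63  (sign +1)
sum: t=0:+1/96 = 1/96
3j²(4 1 3; 2 -1 -1) = Δ·Π!·Σ² = 5/84  (sign +1)
combine: 4πI² = 189·4/63·5/84 = 5/7
take √, sign +1: I = 0.23841361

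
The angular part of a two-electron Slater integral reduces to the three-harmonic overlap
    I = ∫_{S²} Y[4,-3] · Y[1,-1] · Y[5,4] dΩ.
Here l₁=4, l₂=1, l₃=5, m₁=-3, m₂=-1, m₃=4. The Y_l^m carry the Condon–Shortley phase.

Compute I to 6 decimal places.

Checks pass: Σm=0; 10 even; l₃=5∈[3,5].
(2·4+1)(2·1+1)(2·5+1) = 297
Δ: 0! 8! 2! / 11! → 1/495
sum: t=0:+1/576 = 1/576
3j²(4 1 5; 0 0 0) = Δ·Π!·Σ² = 5/99  (sign -1)
sum: t=0:+1/10080 = 1/10080
3j²(4 1 5; -3 -1 4) = Δ·Π!·Σ² = 4/55  (sign -1)
combine: 4πI² = 297·5/99·4/55 = 12/11
take √, sign +1: I = 0.29463840

0.294638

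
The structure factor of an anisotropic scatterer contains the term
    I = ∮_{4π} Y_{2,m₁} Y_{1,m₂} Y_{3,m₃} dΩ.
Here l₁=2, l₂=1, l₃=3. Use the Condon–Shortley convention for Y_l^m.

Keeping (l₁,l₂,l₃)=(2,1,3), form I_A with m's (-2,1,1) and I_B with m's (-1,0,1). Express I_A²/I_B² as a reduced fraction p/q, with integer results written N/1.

1/8

l's match ⇒ only the (l;m) 3-j factors differ between A and B.
A: triangle coeff Δ(2,1,3) = 1/105; Σ_t [0,0]: t=0:+1/48 = 1/48; (3j)²=1/105 [(2 1 3; -2 1 1)], sign=+1
B: triangle coeff Δ(2,1,3) = 1/105; Σ_t [0,0]: t=0:+1/6 = 1/6; (3j)²=8/105 [(2 1 3; -1 0 1)], sign=+1
I_A²/I_B² = (1/105)/(8/105) = 1/8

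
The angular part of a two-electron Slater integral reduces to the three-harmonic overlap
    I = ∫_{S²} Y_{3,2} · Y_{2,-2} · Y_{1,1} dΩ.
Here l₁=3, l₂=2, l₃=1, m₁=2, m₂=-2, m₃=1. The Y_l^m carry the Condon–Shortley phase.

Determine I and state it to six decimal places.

0.000000

2 − 2 + 1 = 1 ≠ 0: azimuthal integral kills it; I = 0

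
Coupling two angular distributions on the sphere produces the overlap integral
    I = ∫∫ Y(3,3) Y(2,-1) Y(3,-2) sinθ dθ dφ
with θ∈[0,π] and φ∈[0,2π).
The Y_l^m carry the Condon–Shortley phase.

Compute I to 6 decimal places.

-0.210261

Checks pass: Σm=0; 8 even; l₃=3∈[1,5].
(2·3+1)(2·2+1)(2·3+1) = 245
Δ: 2! 4! 2! / 9! → 1/3780
sum: t=0:+1/24 t=1:−1/4 t=2:+1/24 = -1/6
3j²(3 2 3; 0 0 0) = Δ·Π!·Σ² = 4/105  (sign +1)
sum: t=0:+1/48 = 1/48
3j²(3 2 3; 3 -1 -2) = Δ·Π!·Σ² = 5/84  (sign -1)
combine: 4πI² = 245·4/105·5/84 = 5/9
take √, sign -1: I = -0.21026104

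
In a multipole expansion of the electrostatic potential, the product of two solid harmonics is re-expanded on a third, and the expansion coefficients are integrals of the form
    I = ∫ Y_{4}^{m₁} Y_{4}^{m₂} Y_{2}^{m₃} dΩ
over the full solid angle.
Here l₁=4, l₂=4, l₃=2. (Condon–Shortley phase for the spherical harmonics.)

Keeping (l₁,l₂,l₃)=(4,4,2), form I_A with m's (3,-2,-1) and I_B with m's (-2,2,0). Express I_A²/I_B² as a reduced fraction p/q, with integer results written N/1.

Same 4,4,2: normalisation and zero-m 3j drop out of the ratio.
A: Δ: 6! 2! 2! / 11! → 1/13860; sum: t=0:+1/1440 t=1:−1/240 = -1/288; 3j²(4 4 2; 3 -2 -1) = Δ·Π!·Σ² = 5/132  (sign +1)
B: Δ: 6! 2! 2! / 11! → 1/13860; sum: t=4:+1/192 t=5:−1/120 t=6:+1/2880 = -1/360; 3j²(4 4 2; -2 2 0) = Δ·Π!·Σ² = 16/3465  (sign -1)
I_A²/I_B² = (5/132)/(16/3465) = 525/64

525/64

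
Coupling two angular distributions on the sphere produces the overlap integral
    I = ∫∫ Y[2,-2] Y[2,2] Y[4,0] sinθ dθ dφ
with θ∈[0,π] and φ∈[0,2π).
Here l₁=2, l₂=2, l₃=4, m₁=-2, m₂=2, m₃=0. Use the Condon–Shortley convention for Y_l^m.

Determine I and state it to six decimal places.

0.040299

Rules hold: Σm=0, L=8 even, 0≤4≤4.
N = 5·5·9 = 225
Δ = 0!·4!·4!/9! = 1/630
Racah Σ t=0..0: t=0:+1/16 = 1/16
⇒ 3j(2 2 4; 0 0 0)² = 2/35, sgn +1
Racah Σ t=0..0: t=0:+1/576 = 1/576
⇒ 3j(2 2 4; -2 2 0)² = 1/630, sgn +1
4πI² = N·(3j₀)²·(3jₘ)² = 1/49
I = +1·√(0.0204082/4π) = 0.04029926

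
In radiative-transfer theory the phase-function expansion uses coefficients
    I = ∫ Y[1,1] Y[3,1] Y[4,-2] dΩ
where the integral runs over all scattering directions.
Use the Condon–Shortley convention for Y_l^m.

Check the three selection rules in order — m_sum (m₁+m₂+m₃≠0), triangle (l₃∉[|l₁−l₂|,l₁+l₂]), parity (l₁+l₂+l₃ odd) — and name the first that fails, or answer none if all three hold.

azimuthal sum: 1 + 1 − 2 = 0  ✓
2 ≤ 4 ≤ 4 (triangle on l)  ✓
L = 1 + 3 + 4 = 8 (even)  ✓

none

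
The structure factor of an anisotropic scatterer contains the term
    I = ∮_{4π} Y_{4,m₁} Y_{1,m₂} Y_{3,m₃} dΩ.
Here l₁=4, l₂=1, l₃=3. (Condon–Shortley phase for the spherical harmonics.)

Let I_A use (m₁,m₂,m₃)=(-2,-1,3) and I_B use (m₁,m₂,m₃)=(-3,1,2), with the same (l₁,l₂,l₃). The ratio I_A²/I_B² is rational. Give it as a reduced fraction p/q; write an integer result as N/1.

1/21

l's match ⇒ only the (l;m) 3-j factors differ between A and B.
A: triangle coeff Δ(4,1,3) = 1/252; Σ_t [0,0]: t=0:+1/1440 = 1/1440; (3j)²=1/252 [(4 1 3; -2 -1 3)], sign=+1
B: triangle coeff Δ(4,1,3) = 1/252; Σ_t [2,2]: t=2:+1/240 = 1/240; (3j)²=1/12 [(4 1 3; -3 1 2)], sign=-1
I_A²/I_B² = (1/252)/(1/12) = 1/21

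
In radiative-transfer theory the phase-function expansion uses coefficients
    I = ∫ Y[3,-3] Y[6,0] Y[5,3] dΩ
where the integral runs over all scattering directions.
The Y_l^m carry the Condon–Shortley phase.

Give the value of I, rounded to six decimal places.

Rules hold: Σm=0, L=14 even, 3≤5≤9.
N = 7·13·11 = 1001
Δ = 4!·2!·8!/15! = 1/675675
Racah Σ t=1..3: t=1:−1/8640 t=2:+1/2304 t=3:−1/8640 = 7/34560
⇒ 3j(3 6 5; 0 0 0)² = 7/429, sgn -1
Racah Σ t=4..4: t=4:+1/69120 = 1/69120
⇒ 3j(3 6 5; -3 0 3)² = 4/429, sgn +1
4πI² = N·(3j₀)²·(3jₘ)² = 196/1287
I = -1·√(0.152292/4π) = -0.11008644

-0.110086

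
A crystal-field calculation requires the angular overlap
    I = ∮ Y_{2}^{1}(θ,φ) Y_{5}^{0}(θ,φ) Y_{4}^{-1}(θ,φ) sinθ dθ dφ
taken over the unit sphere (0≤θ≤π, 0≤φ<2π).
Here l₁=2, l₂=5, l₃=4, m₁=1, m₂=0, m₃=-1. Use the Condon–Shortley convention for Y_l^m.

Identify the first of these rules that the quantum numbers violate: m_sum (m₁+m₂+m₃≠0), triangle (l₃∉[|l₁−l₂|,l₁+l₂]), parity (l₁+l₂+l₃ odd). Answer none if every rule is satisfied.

azimuthal sum: 1 + 0 − 1 = 0  ✓
3 ≤ 4 ≤ 7 (triangle on l)  ✓
L = 2 + 5 + 4 = 11 (odd)  ✗

parity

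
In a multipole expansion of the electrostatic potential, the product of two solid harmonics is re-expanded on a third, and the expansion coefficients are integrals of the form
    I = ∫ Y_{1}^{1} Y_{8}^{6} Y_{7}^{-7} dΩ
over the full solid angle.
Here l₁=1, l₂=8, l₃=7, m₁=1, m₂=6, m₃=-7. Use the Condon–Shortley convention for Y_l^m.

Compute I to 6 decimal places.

Rules hold: Σm=0, L=16 even, 7≤7≤9.
N = 3·17·15 = 765
Δ = 2!·0!·14!/17! = 1/2040
Racah Σ t=1..1: t=1:−1/25401600 = -1/25401600
⇒ 3j(1 8 7; 0 0 0)² = 8/255, sgn +1
Racah Σ t=0..0: t=0:+1/174356582400 = 1/174356582400
⇒ 3j(1 8 7; 1 6 -7)² = 1/2040, sgn +1
4πI² = N·(3j₀)²·(3jₘ)² = 1/85
I = +1·√(0.0117647/4π) = 0.03059748

0.030597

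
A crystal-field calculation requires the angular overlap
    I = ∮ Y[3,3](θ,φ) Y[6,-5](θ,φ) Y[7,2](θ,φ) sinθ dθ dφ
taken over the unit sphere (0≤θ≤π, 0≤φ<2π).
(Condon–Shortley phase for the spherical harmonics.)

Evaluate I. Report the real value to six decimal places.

Checks pass: Σm=0; 16 even; l₃=7∈[3,9].
(2·3+1)(2·6+1)(2·7+1) = 1365
Δ: 2! 4! 10! / 17! → 1/2042040
sum: t=0:+1/207360 t=1:−1/57600 t=2:+1/207360 = -1/129600
3j²(3 6 7; 0 0 0) = Δ·Π!·Σ² = 168/12155  (sign +1)
sum: t=0:+1/17418240 = 1/17418240
3j²(3 6 7; 3 -5 2) = Δ·Π!·Σ² = 25/12376  (sign -1)
combine: 4πI² = 1365·168/12155·25/12376 = 1575/41327
take √, sign -1: I = -0.05507042

-0.055070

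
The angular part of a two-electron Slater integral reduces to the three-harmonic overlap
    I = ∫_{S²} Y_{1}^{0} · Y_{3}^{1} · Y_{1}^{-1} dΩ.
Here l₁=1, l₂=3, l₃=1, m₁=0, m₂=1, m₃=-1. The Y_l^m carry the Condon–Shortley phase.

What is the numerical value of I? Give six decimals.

0.000000

|1−3|≤1≤1+3 violated ⇒ I = 0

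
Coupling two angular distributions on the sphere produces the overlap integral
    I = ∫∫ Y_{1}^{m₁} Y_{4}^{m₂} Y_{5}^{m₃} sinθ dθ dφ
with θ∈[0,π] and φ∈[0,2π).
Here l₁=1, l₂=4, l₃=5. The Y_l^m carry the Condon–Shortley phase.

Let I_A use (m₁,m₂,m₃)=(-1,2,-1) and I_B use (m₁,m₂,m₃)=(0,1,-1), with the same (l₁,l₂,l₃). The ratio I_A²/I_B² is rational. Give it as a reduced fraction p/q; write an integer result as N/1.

Shared (l₁,l₂,l₃)=(1,4,5): N and (l;000)² cancel in I_A²/I_B².
A: Δ = 0!·2!·8!/11! = 1/495; Racah Σ t=0..0: t=0:+1/2880 = 1/2880; ⇒ 3j(1 4 5; -1 2 -1)² = 2/165, sgn +1
B: Δ = 0!·2!·8!/11! = 1/495; Racah Σ t=0..0: t=0:+1/720 = 1/720; ⇒ 3j(1 4 5; 0 1 -1)² = 8/165, sgn +1
I_A²/I_B² = (2/165)/(8/165) = 1/4

1/4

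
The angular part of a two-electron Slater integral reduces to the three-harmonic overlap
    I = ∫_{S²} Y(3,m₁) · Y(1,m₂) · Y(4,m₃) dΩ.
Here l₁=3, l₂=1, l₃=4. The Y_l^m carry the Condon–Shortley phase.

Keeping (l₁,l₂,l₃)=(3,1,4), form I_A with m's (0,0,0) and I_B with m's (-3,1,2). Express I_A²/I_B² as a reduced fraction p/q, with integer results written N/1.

16/1

Shared (l₁,l₂,l₃)=(3,1,4): N and (l;000)² cancel in I_A²/I_B².
A: Δ = 0!·6!·2!/9! = 1/252; Racah Σ t=0..0: t=0:+1/36 = 1/36; ⇒ 3j(3 1 4; 0 0 0)² = 4/63, sgn +1
B: Δ = 0!·6!·2!/9! = 1/252; Racah Σ t=0..0: t=0:+1/1440 = 1/1440; ⇒ 3j(3 1 4; -3 1 2)² = 1/252, sgn +1
I_A²/I_B² = (4/63)/(1/252) = 16/1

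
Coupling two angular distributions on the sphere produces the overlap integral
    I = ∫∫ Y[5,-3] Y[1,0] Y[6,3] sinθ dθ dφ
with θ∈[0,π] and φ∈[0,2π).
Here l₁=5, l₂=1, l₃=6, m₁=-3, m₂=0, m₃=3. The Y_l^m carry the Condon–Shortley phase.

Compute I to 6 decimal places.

Checks pass: Σm=0; 12 even; l₃=6∈[4,6].
(2·5+1)(2·1+1)(2·6+1) = 429
Δ: 0! 10! 2! / 13! → 1/858
sum: t=0:+1/14400 = 1/14400
3j²(5 1 6; 0 0 0) = Δ·Π!·Σ² = 6/143  (sign +1)
sum: t=0:+1/80640 = 1/80640
3j²(5 1 6; -3 0 3) = Δ·Π!·Σ² = 9/286  (sign -1)
combine: 4πI² = 429·6/143·9/286 = 81/143
take √, sign -1: I = -0.21230956

-0.212310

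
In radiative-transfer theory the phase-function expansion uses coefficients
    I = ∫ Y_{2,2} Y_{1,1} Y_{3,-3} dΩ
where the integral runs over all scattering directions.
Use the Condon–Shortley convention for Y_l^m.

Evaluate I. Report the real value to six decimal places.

m-sum 0 ✓  L=6 even ✓  1≤3≤3 ✓
Π(2lᵢ+1) = 5×3×7 = 105
triangle coeff Δ(2,1,3) = 1/105
Σ_t [0,0]: t=0:+1/4 = 1/4
(3j)²=3/35 [(2 1 3; 0 0 0)], sign=-1
Σ_t [0,0]: t=0:+1/48 = 1/48
(3j)²=1/7 [(2 1 3; 2 1 -3)], sign=+1
⇒ 4πI² = 9/7
I = (-1)√(9/7/(4π)) = -0.31986543

-0.319865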